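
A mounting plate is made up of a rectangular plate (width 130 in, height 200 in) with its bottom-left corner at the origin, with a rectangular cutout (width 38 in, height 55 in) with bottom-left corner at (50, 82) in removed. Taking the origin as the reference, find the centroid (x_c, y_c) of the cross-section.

x_c = 64.65 in, y_c = 99.17 in

plate: A = 130 × 200 = 26000.00, centroid at (65.00, 100.00).
hole: A = −(38 × 55) = -2090.00, centroid at (69.00, 109.50).
ΣA = 23910.00 in²
ΣAx_c = (26000.00)(65.00) + (-2090.00)(69.00) = 1545790.00 in³
ΣAy_c = (26000.00)(100.00) + (-2090.00)(109.50) = 2371145.00 in³
x_c = 1545790.00 / 23910.00 = 64.65 in
y_c = 2371145.00 / 23910.00 = 99.17 in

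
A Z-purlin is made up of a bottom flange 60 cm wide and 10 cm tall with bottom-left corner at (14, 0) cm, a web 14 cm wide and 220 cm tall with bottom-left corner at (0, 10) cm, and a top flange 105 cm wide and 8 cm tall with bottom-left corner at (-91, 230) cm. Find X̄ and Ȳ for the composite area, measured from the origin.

bottom flange: A = 60 × 10 = 600.00, centroid at (44.00, 5.00).
web: A = 14 × 220 = 3080.00, centroid at (7.00, 120.00).
top flange: A = 105 × 8 = 840.00, centroid at (-38.50, 234.00).
ΣA = 4520.00 cm²
ΣAX̄ = (600.00)(44.00) + (3080.00)(7.00) + (840.00)(-38.50) = 15620.00 cm³
ΣAȲ = (600.00)(5.00) + (3080.00)(120.00) + (840.00)(234.00) = 569160.00 cm³
X̄ = 15620.00 / 4520.00 = 3.46 cm
Ȳ = 569160.00 / 4520.00 = 125.92 cm

X̄ = 3.46 cm, Ȳ = 125.92 cm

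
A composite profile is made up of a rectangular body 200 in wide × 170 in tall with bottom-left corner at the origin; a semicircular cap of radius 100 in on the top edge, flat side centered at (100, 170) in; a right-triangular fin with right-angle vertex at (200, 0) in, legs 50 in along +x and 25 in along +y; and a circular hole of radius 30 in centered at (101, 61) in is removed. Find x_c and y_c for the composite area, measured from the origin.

rectangular body: A = 200 × 170 = 34000.00, centroid at (100.00, 85.00).
semicircular top: A = ½π·100² = 15707.96, centroid at (100.00, 212.44).
triangular fin: A = ½·50·25 = 625.00, centroid at (216.67, 8.33).
hole: A = −π·30² = -2827.43, centroid at (101.00, 61.00).
ΣA = 47505.53 in², ΣAx_c = 4820642.22 in³, ΣAy_c = 6059755.32 in³.
x_c = 4820642.22/47505.53 = 101.48 in; y_c = 6059755.32/47505.53 = 127.56 in.

x_c = 101.48 in, y_c = 127.56 in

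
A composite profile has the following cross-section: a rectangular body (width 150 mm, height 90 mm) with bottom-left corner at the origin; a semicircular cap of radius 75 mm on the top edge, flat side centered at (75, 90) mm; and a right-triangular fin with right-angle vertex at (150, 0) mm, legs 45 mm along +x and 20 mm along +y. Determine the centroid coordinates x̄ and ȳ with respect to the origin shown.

rectangular body: A = 150 × 90 = 13500.00, centroid at (75.00, 45.00).
semicircular top: A = ½π·75² = 8835.73, centroid at (75.00, 121.83).
triangular fin: A = ½·45·20 = 450.00, centroid at (165.00, 6.67).
ΣA = 22785.73 mm², ΣAx̄ = 1749429.70 mm³, ΣAȳ = 1686965.64 mm³.
x̄ = 1749429.70/22785.73 = 76.78 mm; ȳ = 1686965.64/22785.73 = 74.04 mm.

x̄ = 76.78 mm, ȳ = 74.04 mm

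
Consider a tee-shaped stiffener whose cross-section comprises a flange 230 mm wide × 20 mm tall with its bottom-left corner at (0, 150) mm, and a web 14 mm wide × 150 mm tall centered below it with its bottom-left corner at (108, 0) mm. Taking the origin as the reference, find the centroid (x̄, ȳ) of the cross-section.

x̄ = 115.00 mm, ȳ = 133.36 mm

web: A = 14 × 150 = 2100.00, centroid at (115.00, 75.00).
flange: A = 230 × 20 = 4600.00, centroid at (115.00, 160.00).
ΣA = 6700.00 mm², ΣAx̄ = 770500.00 mm³, ΣAȳ = 893500.00 mm³.
x̄ = 770500.00/6700.00 = 115.00 mm; ȳ = 893500.00/6700.00 = 133.36 mm.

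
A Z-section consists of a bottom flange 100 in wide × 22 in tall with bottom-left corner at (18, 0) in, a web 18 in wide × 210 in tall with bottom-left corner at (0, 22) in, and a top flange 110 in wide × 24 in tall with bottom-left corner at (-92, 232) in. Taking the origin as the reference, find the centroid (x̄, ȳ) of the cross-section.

x̄ = 9.97 in, ȳ = 133.23 in

Part | A | x̄ᵢ | ȳᵢ | A·x̄ᵢ | A·ȳᵢ
bottom flange | 2200.00 | 68.00 | 11.00 | 149600.00 | 24200.00
web | 3780.00 | 9.00 | 127.00 | 34020.00 | 480060.00
top flange | 2640.00 | -37.00 | 244.00 | -97680.00 | 644160.00
Σ | 8620.00 |  |  | 85940.00 | 1148420.00
x̄ = 85940.00 / 8620.00 = 9.97 in
ȳ = 1148420.00 / 8620.00 = 133.23 in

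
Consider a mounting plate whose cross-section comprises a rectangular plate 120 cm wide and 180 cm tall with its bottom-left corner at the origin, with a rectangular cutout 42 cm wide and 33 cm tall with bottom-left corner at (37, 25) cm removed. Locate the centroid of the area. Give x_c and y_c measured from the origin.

plate: A = 120 × 180 = 21600.00, centroid at (60.00, 90.00).
hole: A = −(42 × 33) = -1386.00, centroid at (58.00, 41.50).
ΣA = 20214.00 cm², ΣAx_c = 1215612.00 cm³, ΣAy_c = 1886481.00 cm³.
x_c = 1215612.00/20214.00 = 60.14 cm; y_c = 1886481.00/20214.00 = 93.33 cm.

x_c = 60.14 cm, y_c = 93.33 cm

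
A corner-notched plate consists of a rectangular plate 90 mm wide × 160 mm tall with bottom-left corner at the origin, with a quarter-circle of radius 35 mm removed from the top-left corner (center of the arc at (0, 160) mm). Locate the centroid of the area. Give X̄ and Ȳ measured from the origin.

plate: A = 90 × 160 = 14400.00, centroid at (45.00, 80.00).
removed quarter-circle: A = −¼π·35² = -962.11, centroid at (14.85, 145.15).
ΣA = 13437.89 mm²
ΣAX̄ = (14400.00)(45.00) + (-962.11)(14.85) = 633708.33 mm³
ΣAȲ = (14400.00)(80.00) + (-962.11)(145.15) = 1012353.63 mm³
X̄ = 633708.33 / 13437.89 = 47.16 mm
Ȳ = 1012353.63 / 13437.89 = 75.34 mm

X̄ = 47.16 mm, Ȳ = 75.34 mm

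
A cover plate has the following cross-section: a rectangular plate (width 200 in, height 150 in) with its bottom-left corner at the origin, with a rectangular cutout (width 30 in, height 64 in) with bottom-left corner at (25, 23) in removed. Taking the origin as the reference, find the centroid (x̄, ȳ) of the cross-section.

x̄ = 104.10 in, ȳ = 76.37 in

plate: A = 200 × 150 = 30000.00, centroid at (100.00, 75.00).
hole: A = −(30 × 64) = -1920.00, centroid at (40.00, 55.00).
ΣA = 28080.00 in²
ΣAx̄ = (30000.00)(100.00) + (-1920.00)(40.00) = 2923200.00 in³
ΣAȳ = (30000.00)(75.00) + (-1920.00)(55.00) = 2144400.00 in³
x̄ = 2923200.00 / 28080.00 = 104.10 in
ȳ = 2144400.00 / 28080.00 = 76.37 in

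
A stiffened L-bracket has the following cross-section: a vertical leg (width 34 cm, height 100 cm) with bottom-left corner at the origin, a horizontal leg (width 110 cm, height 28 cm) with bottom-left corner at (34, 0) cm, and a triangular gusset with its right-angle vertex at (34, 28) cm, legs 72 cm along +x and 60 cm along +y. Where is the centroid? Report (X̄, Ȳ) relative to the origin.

X̄ = 52.92 cm, Ȳ = 36.67 cm

vertical leg: A = 34 × 100 = 3400.00, centroid at (17.00, 50.00).
horizontal leg: A = 110 × 28 = 3080.00, centroid at (89.00, 14.00).
gusset: A = ½·72·60 = 2160.00, centroid at (58.00, 48.00).
ΣA = 8640.00 cm², ΣAX̄ = 457200.00 cm³, ΣAȲ = 316800.00 cm³.
X̄ = 457200.00/8640.00 = 52.92 cm; Ȳ = 316800.00/8640.00 = 36.67 cm.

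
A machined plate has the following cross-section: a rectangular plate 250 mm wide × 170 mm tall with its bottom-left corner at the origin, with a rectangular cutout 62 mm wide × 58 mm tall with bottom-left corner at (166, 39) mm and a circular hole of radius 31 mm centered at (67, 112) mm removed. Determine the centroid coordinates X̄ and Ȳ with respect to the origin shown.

X̄ = 122.66 mm, Ȳ = 84.43 mm

plate: A = 250 × 170 = 42500.00, centroid at (125.00, 85.00).
hole 1: A = −(62 × 58) = -3596.00, centroid at (197.00, 68.00).
hole 2: A = −π·31² = -3019.07, centroid at (67.00, 112.00).
ΣA = 35884.93 mm²
ΣAX̄ = (42500.00)(125.00) + (-3596.00)(197.00) + (-3019.07)(67.00) = 4401810.27 mm³
ΣAȲ = (42500.00)(85.00) + (-3596.00)(68.00) + (-3019.07)(112.00) = 3029836.10 mm³
X̄ = 4401810.27 / 35884.93 = 122.66 mm
Ȳ = 3029836.10 / 35884.93 = 84.43 mm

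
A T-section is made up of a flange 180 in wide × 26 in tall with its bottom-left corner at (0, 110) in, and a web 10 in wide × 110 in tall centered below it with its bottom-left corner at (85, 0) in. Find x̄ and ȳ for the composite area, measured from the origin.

web: A = 10 × 110 = 1100.00, centroid at (90.00, 55.00).
flange: A = 180 × 26 = 4680.00, centroid at (90.00, 123.00).
ΣA = 5780.00 in², ΣAx̄ = 520200.00 in³, ΣAȳ = 636140.00 in³.
x̄ = 520200.00/5780.00 = 90.00 in; ȳ = 636140.00/5780.00 = 110.06 in.

x̄ = 90.00 in, ȳ = 110.06 in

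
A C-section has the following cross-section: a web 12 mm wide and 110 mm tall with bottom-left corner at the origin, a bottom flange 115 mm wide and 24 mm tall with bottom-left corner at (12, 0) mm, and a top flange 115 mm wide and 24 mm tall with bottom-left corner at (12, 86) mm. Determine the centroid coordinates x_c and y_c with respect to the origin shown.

web: A = 12 × 110 = 1320.00, centroid at (6.00, 55.00).
bottom flange: A = 115 × 24 = 2760.00, centroid at (69.50, 12.00).
top flange: A = 115 × 24 = 2760.00, centroid at (69.50, 98.00).
ΣA = 6840.00 mm², ΣAx_c = 391560.00 mm³, ΣAy_c = 376200.00 mm³.
x_c = 391560.00/6840.00 = 57.25 mm; y_c = 376200.00/6840.00 = 55.00 mm.

x_c = 57.25 mm, y_c = 55.00 mm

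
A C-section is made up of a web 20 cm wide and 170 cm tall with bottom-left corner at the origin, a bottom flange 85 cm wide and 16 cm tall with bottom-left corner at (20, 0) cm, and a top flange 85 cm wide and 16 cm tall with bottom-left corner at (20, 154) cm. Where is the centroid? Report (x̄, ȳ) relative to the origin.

x̄ = 33.33 cm, ȳ = 85.00 cm

Part | A | x̄ᵢ | ȳᵢ | A·x̄ᵢ | A·ȳᵢ
web | 3400.00 | 10.00 | 85.00 | 34000.00 | 289000.00
bottom flange | 1360.00 | 62.50 | 8.00 | 85000.00 | 10880.00
top flange | 1360.00 | 62.50 | 162.00 | 85000.00 | 220320.00
Σ | 6120.00 |  |  | 204000.00 | 520200.00
x̄ = 204000.00 / 6120.00 = 33.33 cm
ȳ = 520200.00 / 6120.00 = 85.00 cm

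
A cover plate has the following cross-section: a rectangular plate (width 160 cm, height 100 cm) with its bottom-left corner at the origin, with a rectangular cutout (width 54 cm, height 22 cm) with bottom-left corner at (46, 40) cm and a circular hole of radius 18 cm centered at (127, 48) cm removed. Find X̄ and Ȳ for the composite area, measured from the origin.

Part | A | x̄ᵢ | ȳᵢ | A·x̄ᵢ | A·ȳᵢ
plate | 16000.00 | 80.00 | 50.00 | 1280000.00 | 800000.00
hole 1 | -1188.00 | 73.00 | 51.00 | -86724.00 | -60588.00
hole 2 | -1017.88 | 127.00 | 48.00 | -129270.25 | -48858.05
Σ | 13794.12 |  |  | 1064005.75 | 690553.95
X̄ = 1064005.75 / 13794.12 = 77.13 cm
Ȳ = 690553.95 / 13794.12 = 50.06 cm

X̄ = 77.13 cm, Ȳ = 50.06 cm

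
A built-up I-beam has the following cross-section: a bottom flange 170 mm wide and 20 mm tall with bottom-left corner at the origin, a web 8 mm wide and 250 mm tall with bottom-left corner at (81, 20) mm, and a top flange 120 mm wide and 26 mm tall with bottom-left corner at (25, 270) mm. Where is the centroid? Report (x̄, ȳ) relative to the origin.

x̄ = 85.00 mm, ȳ = 141.66 mm

bottom flange: A = 170 × 20 = 3400.00, centroid at (85.00, 10.00).
web: A = 8 × 250 = 2000.00, centroid at (85.00, 145.00).
top flange: A = 120 × 26 = 3120.00, centroid at (85.00, 283.00).
ΣA = 8520.00 mm², ΣAx̄ = 724200.00 mm³, ΣAȳ = 1206960.00 mm³.
x̄ = 724200.00/8520.00 = 85.00 mm; ȳ = 1206960.00/8520.00 = 141.66 mm.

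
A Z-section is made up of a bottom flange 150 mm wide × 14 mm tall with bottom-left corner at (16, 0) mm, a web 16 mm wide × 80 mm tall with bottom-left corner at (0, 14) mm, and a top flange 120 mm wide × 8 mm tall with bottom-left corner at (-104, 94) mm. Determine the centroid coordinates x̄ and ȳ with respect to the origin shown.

x̄ = 36.66 mm, ȳ = 40.99 mm

bottom flange: A = 150 × 14 = 2100.00, centroid at (91.00, 7.00).
web: A = 16 × 80 = 1280.00, centroid at (8.00, 54.00).
top flange: A = 120 × 8 = 960.00, centroid at (-44.00, 98.00).
ΣA = 4340.00 mm²
ΣAx̄ = (2100.00)(91.00) + (1280.00)(8.00) + (960.00)(-44.00) = 159100.00 mm³
ΣAȳ = (2100.00)(7.00) + (1280.00)(54.00) + (960.00)(98.00) = 177900.00 mm³
x̄ = 159100.00 / 4340.00 = 36.66 mm
ȳ = 177900.00 / 4340.00 = 40.99 mm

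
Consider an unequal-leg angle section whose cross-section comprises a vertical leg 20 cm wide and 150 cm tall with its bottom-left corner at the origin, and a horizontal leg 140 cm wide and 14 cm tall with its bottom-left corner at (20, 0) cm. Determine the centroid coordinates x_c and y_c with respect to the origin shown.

vertical leg: A = 20 × 150 = 3000.00, centroid at (10.00, 75.00).
horizontal leg: A = 140 × 14 = 1960.00, centroid at (90.00, 7.00).
ΣA = 4960.00 cm², ΣAx_c = 206400.00 cm³, ΣAy_c = 238720.00 cm³.
x_c = 206400.00/4960.00 = 41.61 cm; y_c = 238720.00/4960.00 = 48.13 cm.

x_c = 41.61 cm, y_c = 48.13 cm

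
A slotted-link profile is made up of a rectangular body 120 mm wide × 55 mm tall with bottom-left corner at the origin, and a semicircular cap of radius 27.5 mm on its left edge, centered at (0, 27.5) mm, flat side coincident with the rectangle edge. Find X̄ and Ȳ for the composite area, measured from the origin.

X̄ = 49.07 mm, Ȳ = 27.50 mm

Part | A | x̄ᵢ | ȳᵢ | A·x̄ᵢ | A·ȳᵢ
rectangular body | 6600.00 | 60.00 | 27.50 | 396000.00 | 181500.00
semicircular end | 1187.91 | -11.67 | 27.50 | -13864.58 | 32667.65
Σ | 7787.91 |  |  | 382135.42 | 214167.65
X̄ = 382135.42 / 7787.91 = 49.07 mm
Ȳ = 214167.65 / 7787.91 = 27.50 mm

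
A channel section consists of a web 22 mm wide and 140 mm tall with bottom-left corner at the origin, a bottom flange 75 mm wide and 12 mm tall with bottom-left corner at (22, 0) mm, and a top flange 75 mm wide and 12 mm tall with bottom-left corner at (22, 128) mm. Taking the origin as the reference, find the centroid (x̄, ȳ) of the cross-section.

web: A = 22 × 140 = 3080.00, centroid at (11.00, 70.00).
bottom flange: A = 75 × 12 = 900.00, centroid at (59.50, 6.00).
top flange: A = 75 × 12 = 900.00, centroid at (59.50, 134.00).
ΣA = 4880.00 mm²
ΣAx̄ = (3080.00)(11.00) + (900.00)(59.50) + (900.00)(59.50) = 140980.00 mm³
ΣAȳ = (3080.00)(70.00) + (900.00)(6.00) + (900.00)(134.00) = 341600.00 mm³
x̄ = 140980.00 / 4880.00 = 28.89 mm
ȳ = 341600.00 / 4880.00 = 70.00 mm

x̄ = 28.89 mm, ȳ = 70.00 mm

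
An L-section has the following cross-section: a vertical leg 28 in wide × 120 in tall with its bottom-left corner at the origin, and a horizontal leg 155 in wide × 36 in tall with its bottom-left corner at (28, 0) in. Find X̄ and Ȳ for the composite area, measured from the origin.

X̄ = 71.11 in, Ȳ = 33.79 in

vertical leg: A = 28 × 120 = 3360.00, centroid at (14.00, 60.00).
horizontal leg: A = 155 × 36 = 5580.00, centroid at (105.50, 18.00).
ΣA = 8940.00 in²
ΣAX̄ = (3360.00)(14.00) + (5580.00)(105.50) = 635730.00 in³
ΣAȲ = (3360.00)(60.00) + (5580.00)(18.00) = 302040.00 in³
X̄ = 635730.00 / 8940.00 = 71.11 in
Ȳ = 302040.00 / 8940.00 = 33.79 in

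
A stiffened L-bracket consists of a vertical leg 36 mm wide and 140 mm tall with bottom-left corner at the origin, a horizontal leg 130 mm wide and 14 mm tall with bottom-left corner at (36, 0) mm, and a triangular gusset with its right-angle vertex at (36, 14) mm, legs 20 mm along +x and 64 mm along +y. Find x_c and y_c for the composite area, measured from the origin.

x_c = 40.25 mm, y_c = 51.75 mm

vertical leg: A = 36 × 140 = 5040.00, centroid at (18.00, 70.00).
horizontal leg: A = 130 × 14 = 1820.00, centroid at (101.00, 7.00).
gusset: A = ½·20·64 = 640.00, centroid at (42.67, 35.33).
ΣA = 7500.00 mm²
ΣAx_c = (5040.00)(18.00) + (1820.00)(101.00) + (640.00)(42.67) = 301846.67 mm³
ΣAy_c = (5040.00)(70.00) + (1820.00)(7.00) + (640.00)(35.33) = 388153.33 mm³
x_c = 301846.67 / 7500.00 = 40.25 mm
y_c = 388153.33 / 7500.00 = 51.75 mm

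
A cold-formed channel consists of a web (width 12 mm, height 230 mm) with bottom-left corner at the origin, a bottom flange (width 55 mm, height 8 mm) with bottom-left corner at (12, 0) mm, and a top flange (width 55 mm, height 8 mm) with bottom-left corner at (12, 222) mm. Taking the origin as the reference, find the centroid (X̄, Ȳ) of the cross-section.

X̄ = 14.10 mm, Ȳ = 115.00 mm

Part | A | x̄ᵢ | ȳᵢ | A·x̄ᵢ | A·ȳᵢ
web | 2760.00 | 6.00 | 115.00 | 16560.00 | 317400.00
bottom flange | 440.00 | 39.50 | 4.00 | 17380.00 | 1760.00
top flange | 440.00 | 39.50 | 226.00 | 17380.00 | 99440.00
Σ | 3640.00 |  |  | 51320.00 | 418600.00
X̄ = 51320.00 / 3640.00 = 14.10 mm
Ȳ = 418600.00 / 3640.00 = 115.00 mm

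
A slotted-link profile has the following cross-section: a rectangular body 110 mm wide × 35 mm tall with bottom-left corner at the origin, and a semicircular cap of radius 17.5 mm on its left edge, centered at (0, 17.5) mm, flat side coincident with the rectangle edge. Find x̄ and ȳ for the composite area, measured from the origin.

x̄ = 48.07 mm, ȳ = 17.50 mm

Part | A | x̄ᵢ | ȳᵢ | A·x̄ᵢ | A·ȳᵢ
rectangular body | 3850.00 | 55.00 | 17.50 | 211750.00 | 67375.00
semicircular end | 481.06 | -7.43 | 17.50 | -3572.92 | 8418.49
Σ | 4331.06 |  |  | 208177.08 | 75793.49
x̄ = 208177.08 / 4331.06 = 48.07 mm
ȳ = 75793.49 / 4331.06 = 17.50 mm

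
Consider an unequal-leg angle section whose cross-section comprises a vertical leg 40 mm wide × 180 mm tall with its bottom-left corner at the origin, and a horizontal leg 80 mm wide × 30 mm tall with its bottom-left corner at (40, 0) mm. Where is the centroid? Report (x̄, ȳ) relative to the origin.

vertical leg: A = 40 × 180 = 7200.00, centroid at (20.00, 90.00).
horizontal leg: A = 80 × 30 = 2400.00, centroid at (80.00, 15.00).
ΣA = 9600.00 mm²
ΣAx̄ = (7200.00)(20.00) + (2400.00)(80.00) = 336000.00 mm³
ΣAȳ = (7200.00)(90.00) + (2400.00)(15.00) = 684000.00 mm³
x̄ = 336000.00 / 9600.00 = 35.00 mm
ȳ = 684000.00 / 9600.00 = 71.25 mm

x̄ = 35.00 mm, ȳ = 71.25 mm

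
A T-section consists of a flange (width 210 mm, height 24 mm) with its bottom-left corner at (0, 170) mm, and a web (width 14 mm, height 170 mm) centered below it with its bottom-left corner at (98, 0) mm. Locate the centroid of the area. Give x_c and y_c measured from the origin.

x_c = 105.00 mm, y_c = 150.89 mm

Part | A | x̄ᵢ | ȳᵢ | A·x̄ᵢ | A·ȳᵢ
web | 2380.00 | 105.00 | 85.00 | 249900.00 | 202300.00
flange | 5040.00 | 105.00 | 182.00 | 529200.00 | 917280.00
Σ | 7420.00 |  |  | 779100.00 | 1119580.00
x_c = 779100.00 / 7420.00 = 105.00 mm
y_c = 1119580.00 / 7420.00 = 150.89 mm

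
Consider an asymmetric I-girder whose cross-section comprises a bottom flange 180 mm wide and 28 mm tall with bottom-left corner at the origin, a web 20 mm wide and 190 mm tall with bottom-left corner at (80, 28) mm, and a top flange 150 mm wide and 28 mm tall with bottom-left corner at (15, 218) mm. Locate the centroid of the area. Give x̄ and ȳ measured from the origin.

x̄ = 90.00 mm, ȳ = 115.98 mm

bottom flange: A = 180 × 28 = 5040.00, centroid at (90.00, 14.00).
web: A = 20 × 190 = 3800.00, centroid at (90.00, 123.00).
top flange: A = 150 × 28 = 4200.00, centroid at (90.00, 232.00).
ΣA = 13040.00 mm², ΣAx̄ = 1173600.00 mm³, ΣAȳ = 1512360.00 mm³.
x̄ = 1173600.00/13040.00 = 90.00 mm; ȳ = 1512360.00/13040.00 = 115.98 mm.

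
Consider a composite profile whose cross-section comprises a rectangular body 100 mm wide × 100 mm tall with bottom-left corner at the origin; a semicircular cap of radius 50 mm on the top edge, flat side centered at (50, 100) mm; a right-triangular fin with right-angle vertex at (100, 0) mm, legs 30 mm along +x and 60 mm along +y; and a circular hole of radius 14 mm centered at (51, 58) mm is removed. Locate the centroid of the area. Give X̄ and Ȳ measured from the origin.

X̄ = 53.76 mm, Ȳ = 67.43 mm

rectangular body: A = 100 × 100 = 10000.00, centroid at (50.00, 50.00).
semicircular top: A = ½π·50² = 3926.99, centroid at (50.00, 121.22).
triangular fin: A = ½·30·60 = 900.00, centroid at (110.00, 20.00).
hole: A = −π·14² = -615.75, centroid at (51.00, 58.00).
ΣA = 14211.24 mm², ΣAX̄ = 763946.18 mm³, ΣAȲ = 958318.79 mm³.
X̄ = 763946.18/14211.24 = 53.76 mm; Ȳ = 958318.79/14211.24 = 67.43 mm.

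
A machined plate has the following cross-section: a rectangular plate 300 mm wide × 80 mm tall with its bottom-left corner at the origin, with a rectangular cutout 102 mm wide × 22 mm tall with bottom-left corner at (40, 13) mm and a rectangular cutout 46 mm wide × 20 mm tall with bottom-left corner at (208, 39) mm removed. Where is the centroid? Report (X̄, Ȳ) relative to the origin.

X̄ = 152.78 mm, Ȳ = 41.33 mm

plate: A = 300 × 80 = 24000.00, centroid at (150.00, 40.00).
hole 1: A = −(102 × 22) = -2244.00, centroid at (91.00, 24.00).
hole 2: A = −(46 × 20) = -920.00, centroid at (231.00, 49.00).
ΣA = 20836.00 mm²
ΣAX̄ = (24000.00)(150.00) + (-2244.00)(91.00) + (-920.00)(231.00) = 3183276.00 mm³
ΣAȲ = (24000.00)(40.00) + (-2244.00)(24.00) + (-920.00)(49.00) = 861064.00 mm³
X̄ = 3183276.00 / 20836.00 = 152.78 mm
Ȳ = 861064.00 / 20836.00 = 41.33 mm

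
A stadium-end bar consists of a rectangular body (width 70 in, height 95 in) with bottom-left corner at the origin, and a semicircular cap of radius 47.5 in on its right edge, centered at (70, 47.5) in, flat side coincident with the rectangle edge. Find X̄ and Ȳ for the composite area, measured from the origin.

X̄ = 54.18 in, Ȳ = 47.50 in

Part | A | x̄ᵢ | ȳᵢ | A·x̄ᵢ | A·ȳᵢ
rectangular body | 6650.00 | 35.00 | 47.50 | 232750.00 | 315875.00
semicircular end | 3544.11 | 90.16 | 47.50 | 319535.56 | 168345.19
Σ | 10194.11 |  |  | 552285.56 | 484220.19
X̄ = 552285.56 / 10194.11 = 54.18 in
Ȳ = 484220.19 / 10194.11 = 47.50 in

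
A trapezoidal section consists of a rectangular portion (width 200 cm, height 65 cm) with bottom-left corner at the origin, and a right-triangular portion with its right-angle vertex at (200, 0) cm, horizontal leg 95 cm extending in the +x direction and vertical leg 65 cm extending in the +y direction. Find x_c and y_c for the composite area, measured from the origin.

x_c = 125.27 cm, y_c = 30.42 cm

rectangular portion: A = 200 × 65 = 13000.00, centroid at (100.00, 32.50).
triangular portion: A = ½·95·65 = 3087.50, centroid at (231.67, 21.67).
ΣA = 16087.50 cm²
ΣAx_c = (13000.00)(100.00) + (3087.50)(231.67) = 2015270.83 cm³
ΣAy_c = (13000.00)(32.50) + (3087.50)(21.67) = 489395.83 cm³
x_c = 2015270.83 / 16087.50 = 125.27 cm
y_c = 489395.83 / 16087.50 = 30.42 cm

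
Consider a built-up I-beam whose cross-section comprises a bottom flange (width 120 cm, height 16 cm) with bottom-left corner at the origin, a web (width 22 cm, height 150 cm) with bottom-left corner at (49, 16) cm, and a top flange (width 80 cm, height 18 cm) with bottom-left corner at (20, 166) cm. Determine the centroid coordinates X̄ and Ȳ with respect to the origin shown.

bottom flange: A = 120 × 16 = 1920.00, centroid at (60.00, 8.00).
web: A = 22 × 150 = 3300.00, centroid at (60.00, 91.00).
top flange: A = 80 × 18 = 1440.00, centroid at (60.00, 175.00).
ΣA = 6660.00 cm², ΣAX̄ = 399600.00 cm³, ΣAȲ = 567660.00 cm³.
X̄ = 399600.00/6660.00 = 60.00 cm; Ȳ = 567660.00/6660.00 = 85.23 cm.

X̄ = 60.00 cm, Ȳ = 85.23 cm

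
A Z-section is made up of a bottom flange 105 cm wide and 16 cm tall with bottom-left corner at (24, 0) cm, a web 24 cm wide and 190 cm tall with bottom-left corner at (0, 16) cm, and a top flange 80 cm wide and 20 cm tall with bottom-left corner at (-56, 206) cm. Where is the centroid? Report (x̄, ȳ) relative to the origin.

x̄ = 20.11 cm, ȳ = 110.36 cm

bottom flange: A = 105 × 16 = 1680.00, centroid at (76.50, 8.00).
web: A = 24 × 190 = 4560.00, centroid at (12.00, 111.00).
top flange: A = 80 × 20 = 1600.00, centroid at (-16.00, 216.00).
ΣA = 7840.00 cm², ΣAx̄ = 157640.00 cm³, ΣAȳ = 865200.00 cm³.
x̄ = 157640.00/7840.00 = 20.11 cm; ȳ = 865200.00/7840.00 = 110.36 cm.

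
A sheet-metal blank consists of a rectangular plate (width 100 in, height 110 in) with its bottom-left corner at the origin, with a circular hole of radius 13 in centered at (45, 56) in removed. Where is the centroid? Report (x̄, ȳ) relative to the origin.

x̄ = 50.25 in, ȳ = 54.95 in

plate: A = 100 × 110 = 11000.00, centroid at (50.00, 55.00).
hole: A = −π·13² = -530.93, centroid at (45.00, 56.00).
ΣA = 10469.07 in²
ΣAx̄ = (11000.00)(50.00) + (-530.93)(45.00) = 526108.19 in³
ΣAȳ = (11000.00)(55.00) + (-530.93)(56.00) = 575267.97 in³
x̄ = 526108.19 / 10469.07 = 50.25 in
ȳ = 575267.97 / 10469.07 = 54.95 in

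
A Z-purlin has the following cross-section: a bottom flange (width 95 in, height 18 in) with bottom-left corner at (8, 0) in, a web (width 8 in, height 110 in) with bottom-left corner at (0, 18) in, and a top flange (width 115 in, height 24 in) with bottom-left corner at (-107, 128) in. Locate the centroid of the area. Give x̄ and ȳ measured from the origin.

x̄ = -7.14 in, ȳ = 87.11 in

bottom flange: A = 95 × 18 = 1710.00, centroid at (55.50, 9.00).
web: A = 8 × 110 = 880.00, centroid at (4.00, 73.00).
top flange: A = 115 × 24 = 2760.00, centroid at (-49.50, 140.00).
ΣA = 5350.00 in², ΣAx̄ = -38195.00 in³, ΣAȳ = 466030.00 in³.
x̄ = -38195.00/5350.00 = -7.14 in; ȳ = 466030.00/5350.00 = 87.11 in.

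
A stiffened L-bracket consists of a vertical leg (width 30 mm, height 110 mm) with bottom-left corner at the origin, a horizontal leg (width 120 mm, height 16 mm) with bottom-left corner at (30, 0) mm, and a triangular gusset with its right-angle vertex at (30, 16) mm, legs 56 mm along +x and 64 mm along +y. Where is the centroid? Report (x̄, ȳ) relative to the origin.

Part | A | x̄ᵢ | ȳᵢ | A·x̄ᵢ | A·ȳᵢ
vertical leg | 3300.00 | 15.00 | 55.00 | 49500.00 | 181500.00
horizontal leg | 1920.00 | 90.00 | 8.00 | 172800.00 | 15360.00
gusset | 1792.00 | 48.67 | 37.33 | 87210.67 | 66901.33
Σ | 7012.00 |  |  | 309510.67 | 263761.33
x̄ = 309510.67 / 7012.00 = 44.14 mm
ȳ = 263761.33 / 7012.00 = 37.62 mm

x̄ = 44.14 mm, ȳ = 37.62 mm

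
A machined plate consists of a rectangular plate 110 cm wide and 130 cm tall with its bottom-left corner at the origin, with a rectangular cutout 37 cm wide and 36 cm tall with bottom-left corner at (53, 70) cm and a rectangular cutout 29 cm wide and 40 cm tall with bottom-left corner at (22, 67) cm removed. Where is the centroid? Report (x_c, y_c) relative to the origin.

x_c = 54.96 cm, y_c = 60.24 cm

plate: A = 110 × 130 = 14300.00, centroid at (55.00, 65.00).
hole 1: A = −(37 × 36) = -1332.00, centroid at (71.50, 88.00).
hole 2: A = −(29 × 40) = -1160.00, centroid at (36.50, 87.00).
ΣA = 11808.00 cm², ΣAx_c = 648922.00 cm³, ΣAy_c = 711364.00 cm³.
x_c = 648922.00/11808.00 = 54.96 cm; y_c = 711364.00/11808.00 = 60.24 cm.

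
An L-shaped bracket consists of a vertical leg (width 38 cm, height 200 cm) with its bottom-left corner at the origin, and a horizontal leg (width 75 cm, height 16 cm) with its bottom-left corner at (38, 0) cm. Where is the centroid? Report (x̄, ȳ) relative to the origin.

vertical leg: A = 38 × 200 = 7600.00, centroid at (19.00, 100.00).
horizontal leg: A = 75 × 16 = 1200.00, centroid at (75.50, 8.00).
ΣA = 8800.00 cm²
ΣAx̄ = (7600.00)(19.00) + (1200.00)(75.50) = 235000.00 cm³
ΣAȳ = (7600.00)(100.00) + (1200.00)(8.00) = 769600.00 cm³
x̄ = 235000.00 / 8800.00 = 26.70 cm
ȳ = 769600.00 / 8800.00 = 87.45 cm

x̄ = 26.70 cm, ȳ = 87.45 cm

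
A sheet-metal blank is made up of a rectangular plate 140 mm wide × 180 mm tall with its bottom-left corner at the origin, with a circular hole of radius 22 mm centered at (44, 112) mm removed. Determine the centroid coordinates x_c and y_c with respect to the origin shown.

x_c = 71.67 mm, y_c = 88.59 mm

plate: A = 140 × 180 = 25200.00, centroid at (70.00, 90.00).
hole: A = −π·22² = -1520.53, centroid at (44.00, 112.00).
ΣA = 23679.47 mm², ΣAx_c = 1697096.64 mm³, ΣAy_c = 2097700.55 mm³.
x_c = 1697096.64/23679.47 = 71.67 mm; y_c = 2097700.55/23679.47 = 88.59 mm.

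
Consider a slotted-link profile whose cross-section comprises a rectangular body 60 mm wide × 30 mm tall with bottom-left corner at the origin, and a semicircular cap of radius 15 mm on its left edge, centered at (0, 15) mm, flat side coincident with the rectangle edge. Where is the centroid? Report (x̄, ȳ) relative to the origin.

x̄ = 24.03 mm, ȳ = 15.00 mm

Part | A | x̄ᵢ | ȳᵢ | A·x̄ᵢ | A·ȳᵢ
rectangular body | 1800.00 | 30.00 | 15.00 | 54000.00 | 27000.00
semicircular end | 353.43 | -6.37 | 15.00 | -2250.00 | 5301.44
Σ | 2153.43 |  |  | 51750.00 | 32301.44
x̄ = 51750.00 / 2153.43 = 24.03 mm
ȳ = 32301.44 / 2153.43 = 15.00 mm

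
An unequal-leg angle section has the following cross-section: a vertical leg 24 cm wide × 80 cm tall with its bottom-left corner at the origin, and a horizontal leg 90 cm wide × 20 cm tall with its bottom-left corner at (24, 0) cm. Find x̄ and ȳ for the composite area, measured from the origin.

x̄ = 39.58 cm, ȳ = 25.48 cm

vertical leg: A = 24 × 80 = 1920.00, centroid at (12.00, 40.00).
horizontal leg: A = 90 × 20 = 1800.00, centroid at (69.00, 10.00).
ΣA = 3720.00 cm²
ΣAx̄ = (1920.00)(12.00) + (1800.00)(69.00) = 147240.00 cm³
ΣAȳ = (1920.00)(40.00) + (1800.00)(10.00) = 94800.00 cm³
x̄ = 147240.00 / 3720.00 = 39.58 cm
ȳ = 94800.00 / 3720.00 = 25.48 cm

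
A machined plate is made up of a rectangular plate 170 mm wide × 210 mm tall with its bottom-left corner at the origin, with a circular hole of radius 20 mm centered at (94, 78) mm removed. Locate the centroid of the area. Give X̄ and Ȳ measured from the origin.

Part | A | x̄ᵢ | ȳᵢ | A·x̄ᵢ | A·ȳᵢ
plate | 35700.00 | 85.00 | 105.00 | 3034500.00 | 3748500.00
hole | -1256.64 | 94.00 | 78.00 | -118123.88 | -98017.69
Σ | 34443.36 |  |  | 2916376.12 | 3650482.31
X̄ = 2916376.12 / 34443.36 = 84.67 mm
Ȳ = 3650482.31 / 34443.36 = 105.99 mm

X̄ = 84.67 mm, Ȳ = 105.99 mm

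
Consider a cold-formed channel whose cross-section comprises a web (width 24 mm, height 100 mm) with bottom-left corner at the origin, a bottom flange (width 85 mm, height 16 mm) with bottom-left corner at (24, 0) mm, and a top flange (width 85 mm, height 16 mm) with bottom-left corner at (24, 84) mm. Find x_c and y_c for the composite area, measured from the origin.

x_c = 40.95 mm, y_c = 50.00 mm

web: A = 24 × 100 = 2400.00, centroid at (12.00, 50.00).
bottom flange: A = 85 × 16 = 1360.00, centroid at (66.50, 8.00).
top flange: A = 85 × 16 = 1360.00, centroid at (66.50, 92.00).
ΣA = 5120.00 mm², ΣAx_c = 209680.00 mm³, ΣAy_c = 256000.00 mm³.
x_c = 209680.00/5120.00 = 40.95 mm; y_c = 256000.00/5120.00 = 50.00 mm.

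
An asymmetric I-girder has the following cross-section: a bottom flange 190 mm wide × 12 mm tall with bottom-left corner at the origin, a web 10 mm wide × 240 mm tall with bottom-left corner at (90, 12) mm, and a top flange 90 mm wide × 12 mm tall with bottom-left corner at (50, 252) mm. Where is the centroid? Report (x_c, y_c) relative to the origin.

x_c = 95.00 mm, y_c = 105.75 mm

Part | A | x̄ᵢ | ȳᵢ | A·x̄ᵢ | A·ȳᵢ
bottom flange | 2280.00 | 95.00 | 6.00 | 216600.00 | 13680.00
web | 2400.00 | 95.00 | 132.00 | 228000.00 | 316800.00
top flange | 1080.00 | 95.00 | 258.00 | 102600.00 | 278640.00
Σ | 5760.00 |  |  | 547200.00 | 609120.00
x_c = 547200.00 / 5760.00 = 95.00 mm
y_c = 609120.00 / 5760.00 = 105.75 mm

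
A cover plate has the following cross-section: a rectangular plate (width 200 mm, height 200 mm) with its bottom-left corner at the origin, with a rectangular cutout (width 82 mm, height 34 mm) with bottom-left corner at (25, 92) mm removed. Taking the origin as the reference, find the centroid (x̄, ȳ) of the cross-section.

plate: A = 200 × 200 = 40000.00, centroid at (100.00, 100.00).
hole: A = −(82 × 34) = -2788.00, centroid at (66.00, 109.00).
ΣA = 37212.00 mm²
ΣAx̄ = (40000.00)(100.00) + (-2788.00)(66.00) = 3815992.00 mm³
ΣAȳ = (40000.00)(100.00) + (-2788.00)(109.00) = 3696108.00 mm³
x̄ = 3815992.00 / 37212.00 = 102.55 mm
ȳ = 3696108.00 / 37212.00 = 99.33 mm

x̄ = 102.55 mm, ȳ = 99.33 mm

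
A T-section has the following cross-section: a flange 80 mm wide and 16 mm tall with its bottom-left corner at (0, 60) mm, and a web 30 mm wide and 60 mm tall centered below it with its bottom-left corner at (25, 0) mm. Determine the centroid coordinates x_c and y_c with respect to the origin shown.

web: A = 30 × 60 = 1800.00, centroid at (40.00, 30.00).
flange: A = 80 × 16 = 1280.00, centroid at (40.00, 68.00).
ΣA = 3080.00 mm²
ΣAx_c = (1800.00)(40.00) + (1280.00)(40.00) = 123200.00 mm³
ΣAy_c = (1800.00)(30.00) + (1280.00)(68.00) = 141040.00 mm³
x_c = 123200.00 / 3080.00 = 40.00 mm
y_c = 141040.00 / 3080.00 = 45.79 mm

x_c = 40.00 mm, y_c = 45.79 mm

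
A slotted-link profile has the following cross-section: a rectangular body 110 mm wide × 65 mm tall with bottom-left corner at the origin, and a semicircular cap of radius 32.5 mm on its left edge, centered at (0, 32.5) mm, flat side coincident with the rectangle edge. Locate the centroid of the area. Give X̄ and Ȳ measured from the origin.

rectangular body: A = 110 × 65 = 7150.00, centroid at (55.00, 32.50).
semicircular end: A = ½π·32.5² = 1659.15, centroid at (-13.79, 32.50).
ΣA = 8809.15 mm², ΣAX̄ = 370364.58 mm³, ΣAȲ = 286297.49 mm³.
X̄ = 370364.58/8809.15 = 42.04 mm; Ȳ = 286297.49/8809.15 = 32.50 mm.

X̄ = 42.04 mm, Ȳ = 32.50 mm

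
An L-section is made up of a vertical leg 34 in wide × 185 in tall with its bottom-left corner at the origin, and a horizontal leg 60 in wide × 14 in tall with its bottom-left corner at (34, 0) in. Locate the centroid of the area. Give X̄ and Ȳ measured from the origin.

X̄ = 22.54 in, Ȳ = 82.43 in

vertical leg: A = 34 × 185 = 6290.00, centroid at (17.00, 92.50).
horizontal leg: A = 60 × 14 = 840.00, centroid at (64.00, 7.00).
ΣA = 7130.00 in², ΣAX̄ = 160690.00 in³, ΣAȲ = 587705.00 in³.
X̄ = 160690.00/7130.00 = 22.54 in; Ȳ = 587705.00/7130.00 = 82.43 in.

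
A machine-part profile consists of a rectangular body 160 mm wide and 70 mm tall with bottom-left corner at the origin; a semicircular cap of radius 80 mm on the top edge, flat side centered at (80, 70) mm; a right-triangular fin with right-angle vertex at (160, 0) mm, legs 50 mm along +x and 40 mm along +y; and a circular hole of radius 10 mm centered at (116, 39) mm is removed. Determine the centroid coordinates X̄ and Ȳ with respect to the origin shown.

rectangular body: A = 160 × 70 = 11200.00, centroid at (80.00, 35.00).
semicircular top: A = ½π·80² = 10053.10, centroid at (80.00, 103.95).
triangular fin: A = ½·50·40 = 1000.00, centroid at (176.67, 13.33).
hole: A = −π·10² = -314.16, centroid at (116.00, 39.00).
ΣA = 21938.94 mm², ΣAX̄ = 1840471.91 mm³, ΣAȲ = 1438131.21 mm³.
X̄ = 1840471.91/21938.94 = 83.89 mm; Ȳ = 1438131.21/21938.94 = 65.55 mm.

X̄ = 83.89 mm, Ȳ = 65.55 mm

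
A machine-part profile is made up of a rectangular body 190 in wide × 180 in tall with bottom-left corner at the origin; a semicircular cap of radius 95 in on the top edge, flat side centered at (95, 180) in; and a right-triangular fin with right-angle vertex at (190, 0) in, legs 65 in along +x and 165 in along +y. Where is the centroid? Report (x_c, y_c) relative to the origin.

x_c = 106.64 in, y_c = 120.89 in

Part | A | x̄ᵢ | ȳᵢ | A·x̄ᵢ | A·ȳᵢ
rectangular body | 34200.00 | 95.00 | 90.00 | 3249000.00 | 3078000.00
semicircular top | 14176.44 | 95.00 | 220.32 | 1346761.50 | 3123341.97
triangular fin | 5362.50 | 211.67 | 55.00 | 1135062.50 | 294937.50
Σ | 53738.94 |  |  | 5730824.00 | 6496279.47
x_c = 5730824.00 / 53738.94 = 106.64 in
y_c = 6496279.47 / 53738.94 = 120.89 in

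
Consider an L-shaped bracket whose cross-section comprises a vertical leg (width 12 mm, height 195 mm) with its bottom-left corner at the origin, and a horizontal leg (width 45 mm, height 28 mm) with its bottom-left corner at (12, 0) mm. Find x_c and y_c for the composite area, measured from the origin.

vertical leg: A = 12 × 195 = 2340.00, centroid at (6.00, 97.50).
horizontal leg: A = 45 × 28 = 1260.00, centroid at (34.50, 14.00).
ΣA = 3600.00 mm², ΣAx_c = 57510.00 mm³, ΣAy_c = 245790.00 mm³.
x_c = 57510.00/3600.00 = 15.97 mm; y_c = 245790.00/3600.00 = 68.28 mm.

x_c = 15.97 mm, y_c = 68.28 mm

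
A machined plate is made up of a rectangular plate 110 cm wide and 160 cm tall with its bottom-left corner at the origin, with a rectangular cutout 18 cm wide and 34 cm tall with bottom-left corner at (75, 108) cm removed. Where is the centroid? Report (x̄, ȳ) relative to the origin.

x̄ = 53.96 cm, ȳ = 78.38 cm

Part | A | x̄ᵢ | ȳᵢ | A·x̄ᵢ | A·ȳᵢ
plate | 17600.00 | 55.00 | 80.00 | 968000.00 | 1408000.00
hole | -612.00 | 84.00 | 125.00 | -51408.00 | -76500.00
Σ | 16988.00 |  |  | 916592.00 | 1331500.00
x̄ = 916592.00 / 16988.00 = 53.96 cm
ȳ = 1331500.00 / 16988.00 = 78.38 cm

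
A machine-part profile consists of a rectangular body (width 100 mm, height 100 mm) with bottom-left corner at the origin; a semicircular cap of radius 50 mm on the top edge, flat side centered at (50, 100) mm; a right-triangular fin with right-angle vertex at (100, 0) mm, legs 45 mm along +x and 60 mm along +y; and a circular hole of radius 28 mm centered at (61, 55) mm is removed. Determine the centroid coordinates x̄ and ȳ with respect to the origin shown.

rectangular body: A = 100 × 100 = 10000.00, centroid at (50.00, 50.00).
semicircular top: A = ½π·50² = 3926.99, centroid at (50.00, 121.22).
triangular fin: A = ½·45·60 = 1350.00, centroid at (115.00, 20.00).
hole: A = −π·28² = -2463.01, centroid at (61.00, 55.00).
ΣA = 12813.98 mm², ΣAx̄ = 701356.01 mm³, ΣAȳ = 867566.94 mm³.
x̄ = 701356.01/12813.98 = 54.73 mm; ȳ = 867566.94/12813.98 = 67.70 mm.

x̄ = 54.73 mm, ȳ = 67.70 mm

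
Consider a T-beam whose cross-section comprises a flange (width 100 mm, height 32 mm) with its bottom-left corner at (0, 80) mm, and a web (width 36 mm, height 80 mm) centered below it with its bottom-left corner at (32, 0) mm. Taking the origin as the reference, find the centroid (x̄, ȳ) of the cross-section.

x̄ = 50.00 mm, ȳ = 69.47 mm

web: A = 36 × 80 = 2880.00, centroid at (50.00, 40.00).
flange: A = 100 × 32 = 3200.00, centroid at (50.00, 96.00).
ΣA = 6080.00 mm², ΣAx̄ = 304000.00 mm³, ΣAȳ = 422400.00 mm³.
x̄ = 304000.00/6080.00 = 50.00 mm; ȳ = 422400.00/6080.00 = 69.47 mm.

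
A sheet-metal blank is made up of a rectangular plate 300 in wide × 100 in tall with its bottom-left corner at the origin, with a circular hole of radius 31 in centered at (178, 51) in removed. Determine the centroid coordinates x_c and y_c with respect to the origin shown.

plate: A = 300 × 100 = 30000.00, centroid at (150.00, 50.00).
hole: A = −π·31² = -3019.07, centroid at (178.00, 51.00).
ΣA = 26980.93 in²
ΣAx_c = (30000.00)(150.00) + (-3019.07)(178.00) = 3962605.44 in³
ΣAy_c = (30000.00)(50.00) + (-3019.07)(51.00) = 1346027.40 in³
x_c = 3962605.44 / 26980.93 = 146.87 in
y_c = 1346027.40 / 26980.93 = 49.89 in

x_c = 146.87 in, y_c = 49.89 in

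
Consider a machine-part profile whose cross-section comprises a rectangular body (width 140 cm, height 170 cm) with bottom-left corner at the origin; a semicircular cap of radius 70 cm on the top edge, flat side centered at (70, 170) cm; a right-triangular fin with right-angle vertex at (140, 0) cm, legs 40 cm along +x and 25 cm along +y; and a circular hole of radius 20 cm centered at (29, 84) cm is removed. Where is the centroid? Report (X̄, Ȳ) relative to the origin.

Part | A | x̄ᵢ | ȳᵢ | A·x̄ᵢ | A·ȳᵢ
rectangular body | 23800.00 | 70.00 | 85.00 | 1666000.00 | 2023000.00
semicircular top | 7696.90 | 70.00 | 199.71 | 538783.14 | 1537140.01
triangular fin | 500.00 | 153.33 | 8.33 | 76666.67 | 4166.67
hole | -1256.64 | 29.00 | 84.00 | -36442.47 | -105557.51
Σ | 30740.26 |  |  | 2245007.33 | 3458749.16
X̄ = 2245007.33 / 30740.26 = 73.03 cm
Ȳ = 3458749.16 / 30740.26 = 112.52 cm

X̄ = 73.03 cm, Ȳ = 112.52 cm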